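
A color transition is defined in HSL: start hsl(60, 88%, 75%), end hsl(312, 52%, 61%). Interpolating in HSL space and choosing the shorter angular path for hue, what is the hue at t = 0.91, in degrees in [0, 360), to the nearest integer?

322

Hue: 312 − 60 = 252°, but |252| > 180 so the shorter arc goes the other way: Δh = 252 − 360 = -108°.
H = 60 + 0.91 × (-108) = -38.28 → -38 → -38 mod 360 = 322°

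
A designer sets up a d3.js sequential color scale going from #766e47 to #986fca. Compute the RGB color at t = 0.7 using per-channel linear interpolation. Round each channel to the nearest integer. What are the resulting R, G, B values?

(142, 111, 163)

#766e47 → (118, 110, 71); #986fca → (152, 111, 202).
R = 118 + 0.7 × (152 − 118) = 118 + 0.7 × 34 = 141.8 → 142
G = 110 + 0.7 × (111 − 110) = 110 + 0.7 × 1 = 110.7 → 111
B = 71 + 0.7 × (202 − 71) = 71 + 0.7 × 131 = 162.7 → 163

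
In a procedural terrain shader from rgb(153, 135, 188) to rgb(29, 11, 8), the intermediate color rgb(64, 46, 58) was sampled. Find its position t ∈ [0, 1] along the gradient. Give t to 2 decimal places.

0.72

Invert the lerp on the B channel (largest span, 180): t = (58 − 188) / (8 − 188) = -130/-180 = 0.72222.
Check on R: (64 − 153)/(29 − 153) = 0.7177 ✓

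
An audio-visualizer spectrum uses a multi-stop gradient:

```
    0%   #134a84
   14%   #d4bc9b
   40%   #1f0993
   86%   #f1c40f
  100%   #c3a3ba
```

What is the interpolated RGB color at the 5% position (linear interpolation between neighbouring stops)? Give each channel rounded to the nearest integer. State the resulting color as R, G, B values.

(88, 115, 140)

5% lies between the 0% and 14% stops, so the local fraction is t = (5 − 0)/(14 − 0) = 5/14 ≈ 0.3571.
#134a84 → (19, 74, 132); #d4bc9b → (212, 188, 155).
R = 19 + 0.3571 × (212 − 19) = 87.92 → 88
G = 74 + 0.3571 × (188 − 74) = 114.709 → 115
B = 132 + 0.3571 × (155 − 132) = 140.213 → 140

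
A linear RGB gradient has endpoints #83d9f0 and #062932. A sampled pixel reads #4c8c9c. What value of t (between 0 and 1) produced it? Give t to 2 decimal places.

0.44

Invert the lerp on the B channel (largest span, 190): t = (156 − 240) / (50 − 240) = -84/-190 = 0.44211.
Check on R: (76 − 131)/(6 − 131) = 0.44 ✓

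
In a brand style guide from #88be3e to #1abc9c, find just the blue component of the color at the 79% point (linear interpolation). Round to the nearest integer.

B₁ = 62 (from #88be3e), B₂ = 156 (from #1abc9c).
B = 62 + 0.79 × (156 − 62) = 136.26 → 136

136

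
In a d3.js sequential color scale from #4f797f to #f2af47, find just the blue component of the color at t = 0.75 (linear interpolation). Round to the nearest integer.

B₁ = 127 (from #4f797f), B₂ = 71 (from #f2af47).
B = 127 + 0.75 × (71 − 127) = 85 → 85

85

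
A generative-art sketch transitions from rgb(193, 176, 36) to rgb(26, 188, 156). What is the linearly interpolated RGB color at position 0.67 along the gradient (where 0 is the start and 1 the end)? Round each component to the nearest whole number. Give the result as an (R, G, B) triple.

(81, 184, 116)

R = 193 + 0.67 × (26 − 193) = 193 + 0.67 × -167 = 81.11 → 81
G = 176 + 0.67 × (188 − 176) = 176 + 0.67 × 12 = 184.04 → 184
B = 36 + 0.67 × (156 − 36) = 36 + 0.67 × 120 = 116.4 → 116
So the blended color is (81, 184, 116), about #51b874.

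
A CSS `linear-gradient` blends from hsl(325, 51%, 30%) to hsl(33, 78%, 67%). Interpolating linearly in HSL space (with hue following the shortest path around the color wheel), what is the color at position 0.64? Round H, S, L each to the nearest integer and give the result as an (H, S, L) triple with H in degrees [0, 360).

Hue: 33 − 325 = -292°, but |-292| > 180 so the shorter arc goes the other way: Δh = -292 + 360 = 68°.
H = 325 + 0.64 × (68) = 368.52 → 369 → 369 mod 360 = 9°
S = 51 + 0.64 × (78 − 51) = 68.28 → 68%
L = 30 + 0.64 × (67 − 30) = 53.68 → 54%

(9, 68, 54)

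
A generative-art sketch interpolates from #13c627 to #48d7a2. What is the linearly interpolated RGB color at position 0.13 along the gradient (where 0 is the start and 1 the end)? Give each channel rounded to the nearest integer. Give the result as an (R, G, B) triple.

(26, 200, 55)

#13c627 → (19, 198, 39); #48d7a2 → (72, 215, 162).
R = 19 + 0.13 × (72 − 19) = 19 + 0.13 × 53 = 25.89 → 26
G = 198 + 0.13 × (215 − 198) = 198 + 0.13 × 17 = 200.21 → 200
B = 39 + 0.13 × (162 − 39) = 39 + 0.13 × 123 = 54.99 → 55
So the blended color is (26, 200, 55), about #1ac837.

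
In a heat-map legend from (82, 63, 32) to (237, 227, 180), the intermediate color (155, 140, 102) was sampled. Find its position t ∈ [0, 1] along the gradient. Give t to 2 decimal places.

0.47

Invert the lerp on the G channel (largest span, 164): t = (140 − 63) / (227 − 63) = 77/164 = 0.46951.
Check on R: (155 − 82)/(237 − 82) = 0.471 ✓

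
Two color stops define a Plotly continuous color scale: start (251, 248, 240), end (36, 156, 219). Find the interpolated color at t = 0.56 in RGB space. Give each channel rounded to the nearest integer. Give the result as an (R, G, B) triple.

R = 251 + 0.56 × (36 − 251) = 251 + 0.56 × -215 = 130.6 → 131
G = 248 + 0.56 × (156 − 248) = 248 + 0.56 × -92 = 196.48 → 196
B = 240 + 0.56 × (219 − 240) = 240 + 0.56 × -21 = 228.24 → 228

(131, 196, 228)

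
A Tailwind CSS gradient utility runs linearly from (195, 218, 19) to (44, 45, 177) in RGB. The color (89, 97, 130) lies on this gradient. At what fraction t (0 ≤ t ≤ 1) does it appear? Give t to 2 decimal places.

0.70

Invert the lerp on the G channel (largest span, 173): t = (97 − 218) / (45 − 218) = -121/-173 = 0.69942.
Check on R: (89 − 195)/(44 − 195) = 0.702 ✓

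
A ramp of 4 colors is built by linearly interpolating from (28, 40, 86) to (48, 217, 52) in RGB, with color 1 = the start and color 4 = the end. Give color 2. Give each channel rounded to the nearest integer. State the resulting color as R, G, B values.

With 4 swatches and endpoints inclusive, swatch 2 sits at t = (2 − 1)/(4 − 1) = 1/3 ≈ 0.3333.
R = 28 + 0.3333 × (48 − 28) = 34.666 → 35
G = 40 + 0.3333 × (217 − 40) = 98.994 → 99
B = 86 + 0.3333 × (52 − 86) = 74.668 → 75

(35, 99, 75)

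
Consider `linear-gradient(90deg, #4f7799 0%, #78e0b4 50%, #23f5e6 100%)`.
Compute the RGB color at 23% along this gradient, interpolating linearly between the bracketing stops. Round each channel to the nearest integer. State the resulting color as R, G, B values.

23% lies between the 0% and 50% stops, so the local fraction is t = (23 − 0)/(50 − 0) = 23/50 ≈ 0.46.
#4f7799 → (79, 119, 153); #78e0b4 → (120, 224, 180).
R = 79 + 0.46 × (120 − 79) = 97.86 → 98
G = 119 + 0.46 × (224 − 119) = 167.3 → 167
B = 153 + 0.46 × (180 − 153) = 165.42 → 165

(98, 167, 165)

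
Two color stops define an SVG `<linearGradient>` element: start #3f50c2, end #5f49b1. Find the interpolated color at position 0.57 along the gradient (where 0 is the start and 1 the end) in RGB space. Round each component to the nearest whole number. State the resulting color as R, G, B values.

#3f50c2 → (63, 80, 194); #5f49b1 → (95, 73, 177).
R = 63 + 0.57 × (95 − 63) = 63 + 0.57 × 32 = 81.24 → 81
G = 80 + 0.57 × (73 − 80) = 80 + 0.57 × -7 = 76.01 → 76
B = 194 + 0.57 × (177 − 194) = 194 + 0.57 × -17 = 184.31 → 184

(81, 76, 184)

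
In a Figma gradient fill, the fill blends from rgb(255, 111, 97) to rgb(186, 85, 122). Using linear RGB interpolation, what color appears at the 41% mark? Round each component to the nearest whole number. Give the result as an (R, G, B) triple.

(227, 100, 107)

41% corresponds to t = 0.41.
R = 255 + 0.41 × (186 − 255) = 255 + 0.41 × -69 = 226.71 → 227
G = 111 + 0.41 × (85 − 111) = 111 + 0.41 × -26 = 100.34 → 100
B = 97 + 0.41 × (122 − 97) = 97 + 0.41 × 25 = 107.25 → 107
So the blended color is (227, 100, 107), about #e3646b.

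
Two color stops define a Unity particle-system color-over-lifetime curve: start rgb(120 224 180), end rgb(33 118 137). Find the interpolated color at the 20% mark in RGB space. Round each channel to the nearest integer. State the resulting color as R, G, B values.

(103, 203, 171)

20% corresponds to t = 0.2.
R = 120 + 0.2 × (33 − 120) = 120 + 0.2 × -87 = 102.6 → 103
G = 224 + 0.2 × (118 − 224) = 224 + 0.2 × -106 = 202.8 → 203
B = 180 + 0.2 × (137 − 180) = 180 + 0.2 × -43 = 171.4 → 171
So the blended color is (103, 203, 171), about #67cbab.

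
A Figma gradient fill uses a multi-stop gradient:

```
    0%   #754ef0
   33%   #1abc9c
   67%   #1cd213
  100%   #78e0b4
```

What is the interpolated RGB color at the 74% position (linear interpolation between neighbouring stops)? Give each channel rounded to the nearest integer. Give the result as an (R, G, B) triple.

(48, 213, 53)

74% lies between the 67% and 100% stops, so the local fraction is t = (74 − 67)/(100 − 67) = 7/33 ≈ 0.2121.
#1cd213 → (28, 210, 19); #78e0b4 → (120, 224, 180).
R = 28 + 0.2121 × (120 − 28) = 47.513 → 48
G = 210 + 0.2121 × (224 − 210) = 212.969 → 213
B = 19 + 0.2121 × (180 − 19) = 53.148 → 53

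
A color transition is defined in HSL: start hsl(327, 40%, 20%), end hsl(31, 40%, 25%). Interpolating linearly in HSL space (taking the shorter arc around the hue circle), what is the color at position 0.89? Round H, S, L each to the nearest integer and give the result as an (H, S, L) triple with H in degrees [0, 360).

(24, 40, 24)

Hue: 31 − 327 = -296°, but |-296| > 180 so the shorter arc goes the other way: Δh = -296 + 360 = 64°.
H = 327 + 0.89 × (64) = 383.96 → 384 → 384 mod 360 = 24°
S = 40 + 0.89 × (40 − 40) = 40 → 40%
L = 20 + 0.89 × (25 − 20) = 24.45 → 24%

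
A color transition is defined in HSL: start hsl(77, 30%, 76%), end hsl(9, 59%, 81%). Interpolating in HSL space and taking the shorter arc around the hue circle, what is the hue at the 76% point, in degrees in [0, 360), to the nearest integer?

Hue arc: Δh = 9 − 77 = -68° (|Δh| ≤ 180, already the shorter path).
H = 77 + 0.76 × (-68) = 25.32 → 25°

25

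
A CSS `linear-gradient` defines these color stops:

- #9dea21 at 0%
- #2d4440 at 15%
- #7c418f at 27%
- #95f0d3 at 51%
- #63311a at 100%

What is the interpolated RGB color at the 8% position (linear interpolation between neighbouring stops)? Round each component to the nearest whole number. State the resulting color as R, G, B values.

8% lies between the 0% and 15% stops, so the local fraction is t = (8 − 0)/(15 − 0) = 8/15 ≈ 0.5333.
#9dea21 → (157, 234, 33); #2d4440 → (45, 68, 64).
R = 157 + 0.5333 × (45 − 157) = 97.27 → 97
G = 234 + 0.5333 × (68 − 234) = 145.472 → 145
B = 33 + 0.5333 × (64 − 33) = 49.532 → 50

(97, 145, 50)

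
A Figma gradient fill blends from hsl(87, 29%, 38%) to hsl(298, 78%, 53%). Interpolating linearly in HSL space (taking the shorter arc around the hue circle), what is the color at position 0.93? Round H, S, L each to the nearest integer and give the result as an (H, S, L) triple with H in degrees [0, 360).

(308, 75, 52)

Hue: 298 − 87 = 211°, but |211| > 180 so the shorter arc goes the other way: Δh = 211 − 360 = -149°.
H = 87 + 0.93 × (-149) = -51.57 → -52 → -52 mod 360 = 308°
S = 29 + 0.93 × (78 − 29) = 74.57 → 75%
L = 38 + 0.93 × (53 − 38) = 51.95 → 52%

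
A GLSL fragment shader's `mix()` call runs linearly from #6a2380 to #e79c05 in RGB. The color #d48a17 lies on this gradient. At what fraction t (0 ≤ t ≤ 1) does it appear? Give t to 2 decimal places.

0.85

Invert the lerp on the R channel (largest span, 125): t = (212 − 106) / (231 − 106) = 106/125 = 0.848.
Check on G: (138 − 35)/(156 − 35) = 0.8512 ✓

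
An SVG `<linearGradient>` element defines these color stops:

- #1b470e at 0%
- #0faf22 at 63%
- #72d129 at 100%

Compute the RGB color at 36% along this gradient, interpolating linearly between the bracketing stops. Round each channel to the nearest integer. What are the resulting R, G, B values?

(20, 130, 25)

36% lies between the 0% and 63% stops, so the local fraction is t = (36 − 0)/(63 − 0) = 36/63 ≈ 0.5714.
#1b470e → (27, 71, 14); #0faf22 → (15, 175, 34).
R = 27 + 0.5714 × (15 − 27) = 20.143 → 20
G = 71 + 0.5714 × (175 − 71) = 130.426 → 130
B = 14 + 0.5714 × (34 − 14) = 25.428 → 25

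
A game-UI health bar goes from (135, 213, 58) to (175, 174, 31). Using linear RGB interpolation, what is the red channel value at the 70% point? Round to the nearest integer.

163

R = 135 + 0.7 × (175 − 135) = 163 → 163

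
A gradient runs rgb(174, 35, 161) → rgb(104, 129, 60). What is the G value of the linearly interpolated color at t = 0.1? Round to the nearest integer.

G = 35 + 0.1 × (129 − 35) = 44.4 → 44

44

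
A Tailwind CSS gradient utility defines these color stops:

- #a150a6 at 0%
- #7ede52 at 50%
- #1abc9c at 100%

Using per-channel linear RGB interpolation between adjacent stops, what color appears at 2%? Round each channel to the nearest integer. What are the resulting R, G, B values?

(160, 86, 163)

2% lies between the 0% and 50% stops, so the local fraction is t = (2 − 0)/(50 − 0) = 2/50 ≈ 0.04.
#a150a6 → (161, 80, 166); #7ede52 → (126, 222, 82).
R = 161 + 0.04 × (126 − 161) = 159.6 → 160
G = 80 + 0.04 × (222 − 80) = 85.68 → 86
B = 166 + 0.04 × (82 − 166) = 162.64 → 163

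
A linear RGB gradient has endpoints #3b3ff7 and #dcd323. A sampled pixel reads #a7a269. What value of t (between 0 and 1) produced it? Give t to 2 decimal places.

Invert the lerp on the B channel (largest span, 212): t = (105 − 247) / (35 − 247) = -142/-212 = 0.66981.
Check on R: (167 − 59)/(220 − 59) = 0.6708 ✓

0.67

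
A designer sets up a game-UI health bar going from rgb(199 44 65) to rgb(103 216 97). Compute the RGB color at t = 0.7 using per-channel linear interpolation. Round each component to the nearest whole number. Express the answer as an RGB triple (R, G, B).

R = 199 + 0.7 × (103 − 199) = 199 + 0.7 × -96 = 131.8 → 132
G = 44 + 0.7 × (216 − 44) = 44 + 0.7 × 172 = 164.4 → 164
B = 65 + 0.7 × (97 − 65) = 65 + 0.7 × 32 = 87.4 → 87
So the blended color is (132, 164, 87), about #84a457.

(132, 164, 87)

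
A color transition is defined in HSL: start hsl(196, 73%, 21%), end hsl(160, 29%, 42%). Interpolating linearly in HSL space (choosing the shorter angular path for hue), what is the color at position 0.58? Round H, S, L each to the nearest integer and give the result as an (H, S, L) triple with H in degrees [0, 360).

(175, 47, 33)

Hue arc: Δh = 160 − 196 = -36° (|Δh| ≤ 180, already the shorter path).
H = 196 + 0.58 × (-36) = 175.12 → 175°
S = 73 + 0.58 × (29 − 73) = 47.48 → 47%
L = 21 + 0.58 × (42 − 21) = 33.18 → 33%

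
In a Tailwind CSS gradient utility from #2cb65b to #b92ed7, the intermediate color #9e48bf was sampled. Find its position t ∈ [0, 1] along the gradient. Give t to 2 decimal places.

Invert the lerp on the R channel (largest span, 141): t = (158 − 44) / (185 − 44) = 114/141 = 0.80851.
Check on G: (72 − 182)/(46 − 182) = 0.8088 ✓

0.81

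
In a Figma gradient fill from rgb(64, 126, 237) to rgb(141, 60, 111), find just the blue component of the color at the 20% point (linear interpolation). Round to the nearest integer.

212

B = 237 + 0.2 × (111 − 237) = 211.8 → 212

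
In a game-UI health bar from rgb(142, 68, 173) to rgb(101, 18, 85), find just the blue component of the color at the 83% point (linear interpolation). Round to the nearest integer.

B = 173 + 0.83 × (85 − 173) = 99.96 → 100

100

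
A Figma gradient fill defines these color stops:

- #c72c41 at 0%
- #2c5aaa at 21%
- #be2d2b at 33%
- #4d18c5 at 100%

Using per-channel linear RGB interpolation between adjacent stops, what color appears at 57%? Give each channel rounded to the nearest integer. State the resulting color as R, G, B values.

(150, 37, 98)

57% lies between the 33% and 100% stops, so the local fraction is t = (57 − 33)/(100 − 33) = 24/67 ≈ 0.3582.
#be2d2b → (190, 45, 43); #4d18c5 → (77, 24, 197).
R = 190 + 0.3582 × (77 − 190) = 149.523 → 150
G = 45 + 0.3582 × (24 − 45) = 37.478 → 37
B = 43 + 0.3582 × (197 − 43) = 98.163 → 98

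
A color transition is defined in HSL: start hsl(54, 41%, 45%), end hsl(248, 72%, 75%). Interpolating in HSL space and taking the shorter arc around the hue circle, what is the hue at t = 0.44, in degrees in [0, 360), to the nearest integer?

341

Hue: 248 − 54 = 194°, but |194| > 180 so the shorter arc goes the other way: Δh = 194 − 360 = -166°.
H = 54 + 0.44 × (-166) = -19.04 → -19 → -19 mod 360 = 341°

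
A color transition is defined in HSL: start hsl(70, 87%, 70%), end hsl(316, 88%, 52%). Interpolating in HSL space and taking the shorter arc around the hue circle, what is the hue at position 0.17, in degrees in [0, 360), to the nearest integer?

51

Hue: 316 − 70 = 246°, but |246| > 180 so the shorter arc goes the other way: Δh = 246 − 360 = -114°.
H = 70 + 0.17 × (-114) = 50.62 → 51°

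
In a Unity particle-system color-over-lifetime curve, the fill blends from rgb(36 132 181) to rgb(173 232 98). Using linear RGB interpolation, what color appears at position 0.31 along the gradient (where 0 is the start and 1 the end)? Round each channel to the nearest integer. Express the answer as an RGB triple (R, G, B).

R = 36 + 0.31 × (173 − 36) = 36 + 0.31 × 137 = 78.47 → 78
G = 132 + 0.31 × (232 − 132) = 132 + 0.31 × 100 = 163 → 163
B = 181 + 0.31 × (98 − 181) = 181 + 0.31 × -83 = 155.27 → 155

(78, 163, 155)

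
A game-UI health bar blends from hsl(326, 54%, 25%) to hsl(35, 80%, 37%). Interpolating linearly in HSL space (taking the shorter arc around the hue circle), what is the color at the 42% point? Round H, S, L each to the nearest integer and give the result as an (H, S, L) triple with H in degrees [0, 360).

Hue: 35 − 326 = -291°, but |-291| > 180 so the shorter arc goes the other way: Δh = -291 + 360 = 69°.
H = 326 + 0.42 × (69) = 354.98 → 355°
S = 54 + 0.42 × (80 − 54) = 64.92 → 65%
L = 25 + 0.42 × (37 − 25) = 30.04 → 30%

(355, 65, 30)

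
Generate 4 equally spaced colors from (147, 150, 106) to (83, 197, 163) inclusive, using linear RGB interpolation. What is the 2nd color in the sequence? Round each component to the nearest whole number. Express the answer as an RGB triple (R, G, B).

(126, 166, 125)

With 4 swatches and endpoints inclusive, swatch 2 sits at t = (2 − 1)/(4 − 1) = 1/3 ≈ 0.3333.
R = 147 + 0.3333 × (83 − 147) = 125.669 → 126
G = 150 + 0.3333 × (197 − 150) = 165.665 → 166
B = 106 + 0.3333 × (163 − 106) = 124.998 → 125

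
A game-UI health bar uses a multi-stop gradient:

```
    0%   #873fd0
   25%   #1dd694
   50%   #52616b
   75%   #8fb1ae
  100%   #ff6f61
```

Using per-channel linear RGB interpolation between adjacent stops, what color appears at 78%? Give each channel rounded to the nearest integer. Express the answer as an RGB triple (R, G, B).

(156, 169, 165)

78% lies between the 75% and 100% stops, so the local fraction is t = (78 − 75)/(100 − 75) = 3/25 ≈ 0.12.
#8fb1ae → (143, 177, 174); #ff6f61 → (255, 111, 97).
R = 143 + 0.12 × (255 − 143) = 156.44 → 156
G = 177 + 0.12 × (111 − 177) = 169.08 → 169
B = 174 + 0.12 × (97 − 174) = 164.76 → 165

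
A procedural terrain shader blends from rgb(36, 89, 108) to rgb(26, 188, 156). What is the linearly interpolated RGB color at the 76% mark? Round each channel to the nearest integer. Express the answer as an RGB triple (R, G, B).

(28, 164, 144)

76% corresponds to t = 0.76.
R = 36 + 0.76 × (26 − 36) = 36 + 0.76 × -10 = 28.4 → 28
G = 89 + 0.76 × (188 − 89) = 89 + 0.76 × 99 = 164.24 → 164
B = 108 + 0.76 × (156 − 108) = 108 + 0.76 × 48 = 144.48 → 144
So the blended color is (28, 164, 144), about #1ca490.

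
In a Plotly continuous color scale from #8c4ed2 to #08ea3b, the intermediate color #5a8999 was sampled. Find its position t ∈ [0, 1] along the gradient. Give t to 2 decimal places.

0.38

Invert the lerp on the G channel (largest span, 156): t = (137 − 78) / (234 − 78) = 59/156 = 0.37821.
Check on R: (90 − 140)/(8 − 140) = 0.3788 ✓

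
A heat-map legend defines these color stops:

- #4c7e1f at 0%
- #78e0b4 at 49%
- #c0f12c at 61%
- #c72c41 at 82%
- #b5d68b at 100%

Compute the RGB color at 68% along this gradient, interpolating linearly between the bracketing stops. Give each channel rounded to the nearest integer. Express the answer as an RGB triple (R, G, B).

68% lies between the 61% and 82% stops, so the local fraction is t = (68 − 61)/(82 − 61) = 7/21 ≈ 0.3333.
#c0f12c → (192, 241, 44); #c72c41 → (199, 44, 65).
R = 192 + 0.3333 × (199 − 192) = 194.333 → 194
G = 241 + 0.3333 × (44 − 241) = 175.34 → 175
B = 44 + 0.3333 × (65 − 44) = 50.999 → 51

(194, 175, 51)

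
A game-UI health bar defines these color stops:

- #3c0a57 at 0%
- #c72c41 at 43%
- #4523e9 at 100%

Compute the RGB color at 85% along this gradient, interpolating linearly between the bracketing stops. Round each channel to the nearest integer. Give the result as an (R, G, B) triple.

(103, 37, 189)

85% lies between the 43% and 100% stops, so the local fraction is t = (85 − 43)/(100 − 43) = 42/57 ≈ 0.7368.
#c72c41 → (199, 44, 65); #4523e9 → (69, 35, 233).
R = 199 + 0.7368 × (69 − 199) = 103.216 → 103
G = 44 + 0.7368 × (35 − 44) = 37.369 → 37
B = 65 + 0.7368 × (233 − 65) = 188.782 → 189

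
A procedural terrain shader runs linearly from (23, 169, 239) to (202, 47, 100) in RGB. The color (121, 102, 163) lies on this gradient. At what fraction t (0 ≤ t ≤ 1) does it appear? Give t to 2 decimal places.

0.55

Invert the lerp on the R channel (largest span, 179): t = (121 − 23) / (202 − 23) = 98/179 = 0.54749.
Check on G: (102 − 169)/(47 − 169) = 0.5492 ✓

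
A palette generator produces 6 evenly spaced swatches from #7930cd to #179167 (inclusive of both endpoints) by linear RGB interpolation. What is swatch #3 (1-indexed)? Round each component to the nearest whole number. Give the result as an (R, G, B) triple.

(82, 87, 164)

With 6 swatches and endpoints inclusive, swatch 3 sits at t = (3 − 1)/(6 − 1) = 2/5 ≈ 0.4.
#7930cd → (121, 48, 205); #179167 → (23, 145, 103).
R = 121 + 0.4 × (23 − 121) = 81.8 → 82
G = 48 + 0.4 × (145 − 48) = 86.8 → 87
B = 205 + 0.4 × (103 − 205) = 164.2 → 164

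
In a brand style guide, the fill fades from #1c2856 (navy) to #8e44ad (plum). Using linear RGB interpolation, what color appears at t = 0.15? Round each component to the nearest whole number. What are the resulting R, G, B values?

(45, 44, 99)

#1c2856 → (28, 40, 86); #8e44ad → (142, 68, 173).
R = 28 + 0.15 × (142 − 28) = 28 + 0.15 × 114 = 45.1 → 45
G = 40 + 0.15 × (68 − 40) = 40 + 0.15 × 28 = 44.2 → 44
B = 86 + 0.15 × (173 − 86) = 86 + 0.15 × 87 = 99.05 → 99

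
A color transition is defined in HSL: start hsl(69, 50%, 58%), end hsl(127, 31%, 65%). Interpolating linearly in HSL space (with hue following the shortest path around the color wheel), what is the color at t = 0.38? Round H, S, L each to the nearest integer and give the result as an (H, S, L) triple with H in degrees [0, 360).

(91, 43, 61)

Hue arc: Δh = 127 − 69 = 58° (|Δh| ≤ 180, already the shorter path).
H = 69 + 0.38 × (58) = 91.04 → 91°
S = 50 + 0.38 × (31 − 50) = 42.78 → 43%
L = 58 + 0.38 × (65 − 58) = 60.66 → 61%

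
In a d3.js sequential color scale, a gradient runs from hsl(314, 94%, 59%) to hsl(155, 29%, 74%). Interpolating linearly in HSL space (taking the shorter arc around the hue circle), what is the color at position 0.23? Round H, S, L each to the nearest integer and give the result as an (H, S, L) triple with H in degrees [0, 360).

Hue arc: Δh = 155 − 314 = -159° (|Δh| ≤ 180, already the shorter path).
H = 314 + 0.23 × (-159) = 277.43 → 277°
S = 94 + 0.23 × (29 − 94) = 79.05 → 79%
L = 59 + 0.23 × (74 − 59) = 62.45 → 62%

(277, 79, 62)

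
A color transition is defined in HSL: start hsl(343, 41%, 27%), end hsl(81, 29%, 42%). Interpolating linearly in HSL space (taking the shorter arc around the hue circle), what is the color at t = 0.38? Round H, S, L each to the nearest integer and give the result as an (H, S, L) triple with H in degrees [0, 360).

Hue: 81 − 343 = -262°, but |-262| > 180 so the shorter arc goes the other way: Δh = -262 + 360 = 98°.
H = 343 + 0.38 × (98) = 380.24 → 380 → 380 mod 360 = 20°
S = 41 + 0.38 × (29 − 41) = 36.44 → 36%
L = 27 + 0.38 × (42 − 27) = 32.7 → 33%

(20, 36, 33)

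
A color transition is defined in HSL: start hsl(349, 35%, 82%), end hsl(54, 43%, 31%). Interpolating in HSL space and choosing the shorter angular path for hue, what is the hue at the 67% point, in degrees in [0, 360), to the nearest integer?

Hue: 54 − 349 = -295°, but |-295| > 180 so the shorter arc goes the other way: Δh = -295 + 360 = 65°.
H = 349 + 0.67 × (65) = 392.55 → 393 → 393 mod 360 = 33°

33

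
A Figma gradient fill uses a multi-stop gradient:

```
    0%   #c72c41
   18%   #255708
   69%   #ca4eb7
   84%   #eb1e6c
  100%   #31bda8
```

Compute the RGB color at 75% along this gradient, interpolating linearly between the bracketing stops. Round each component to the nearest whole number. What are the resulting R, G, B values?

(215, 59, 153)

75% lies between the 69% and 84% stops, so the local fraction is t = (75 − 69)/(84 − 69) = 6/15 ≈ 0.4.
#ca4eb7 → (202, 78, 183); #eb1e6c → (235, 30, 108).
R = 202 + 0.4 × (235 − 202) = 215.2 → 215
G = 78 + 0.4 × (30 − 78) = 58.8 → 59
B = 183 + 0.4 × (108 − 183) = 153 → 153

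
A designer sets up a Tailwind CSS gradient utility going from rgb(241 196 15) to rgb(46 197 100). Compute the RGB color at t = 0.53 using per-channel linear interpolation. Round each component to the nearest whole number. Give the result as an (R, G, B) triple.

(138, 197, 60)

R = 241 + 0.53 × (46 − 241) = 241 + 0.53 × -195 = 137.65 → 138
G = 196 + 0.53 × (197 − 196) = 196 + 0.53 × 1 = 196.53 → 197
B = 15 + 0.53 × (100 − 15) = 15 + 0.53 × 85 = 60.05 → 60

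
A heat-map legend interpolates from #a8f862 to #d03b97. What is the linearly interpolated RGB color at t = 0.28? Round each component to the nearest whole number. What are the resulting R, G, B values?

(179, 195, 113)

#a8f862 → (168, 248, 98); #d03b97 → (208, 59, 151).
R = 168 + 0.28 × (208 − 168) = 168 + 0.28 × 40 = 179.2 → 179
G = 248 + 0.28 × (59 − 248) = 248 + 0.28 × -189 = 195.08 → 195
B = 98 + 0.28 × (151 − 98) = 98 + 0.28 × 53 = 112.84 → 113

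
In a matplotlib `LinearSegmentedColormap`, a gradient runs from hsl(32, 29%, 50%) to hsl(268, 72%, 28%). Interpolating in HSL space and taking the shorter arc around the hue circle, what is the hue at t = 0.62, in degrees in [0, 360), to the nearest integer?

Hue: 268 − 32 = 236°, but |236| > 180 so the shorter arc goes the other way: Δh = 236 − 360 = -124°.
H = 32 + 0.62 × (-124) = -44.88 → -45 → -45 mod 360 = 315°

315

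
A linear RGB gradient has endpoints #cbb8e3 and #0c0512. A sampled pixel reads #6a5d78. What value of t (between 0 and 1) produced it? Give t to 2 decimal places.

Invert the lerp on the B channel (largest span, 209): t = (120 − 227) / (18 − 227) = -107/-209 = 0.51196.
Check on R: (106 − 203)/(12 − 203) = 0.5079 ✓

0.51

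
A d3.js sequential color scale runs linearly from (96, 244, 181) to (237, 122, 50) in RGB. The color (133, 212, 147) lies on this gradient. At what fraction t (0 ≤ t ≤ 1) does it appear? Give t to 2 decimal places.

0.26

Invert the lerp on the R channel (largest span, 141): t = (133 − 96) / (237 − 96) = 37/141 = 0.26241.
Check on G: (212 − 244)/(122 − 244) = 0.2623 ✓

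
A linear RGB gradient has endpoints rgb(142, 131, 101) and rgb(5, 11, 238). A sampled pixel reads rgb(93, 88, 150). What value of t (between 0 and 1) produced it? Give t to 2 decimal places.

Invert the lerp on the R channel (largest span, 137): t = (93 − 142) / (5 − 142) = -49/-137 = 0.35766.
Check on G: (88 − 131)/(11 − 131) = 0.3583 ✓

0.36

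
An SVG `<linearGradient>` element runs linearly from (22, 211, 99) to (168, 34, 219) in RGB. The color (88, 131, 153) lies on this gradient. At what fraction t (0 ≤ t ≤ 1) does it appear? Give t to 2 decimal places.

0.45

Invert the lerp on the G channel (largest span, 177): t = (131 − 211) / (34 − 211) = -80/-177 = 0.45198.
Check on R: (88 − 22)/(168 − 22) = 0.4521 ✓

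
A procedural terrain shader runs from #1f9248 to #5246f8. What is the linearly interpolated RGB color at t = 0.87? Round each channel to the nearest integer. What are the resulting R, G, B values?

#1f9248 → (31, 146, 72); #5246f8 → (82, 70, 248).
R = 31 + 0.87 × (82 − 31) = 31 + 0.87 × 51 = 75.37 → 75
G = 146 + 0.87 × (70 − 146) = 146 + 0.87 × -76 = 79.88 → 80
B = 72 + 0.87 × (248 − 72) = 72 + 0.87 × 176 = 225.12 → 225

(75, 80, 225)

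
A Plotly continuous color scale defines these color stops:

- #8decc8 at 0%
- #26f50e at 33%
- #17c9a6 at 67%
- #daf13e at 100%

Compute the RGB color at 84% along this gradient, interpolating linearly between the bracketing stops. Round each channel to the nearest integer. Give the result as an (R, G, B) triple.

(123, 222, 112)

84% lies between the 67% and 100% stops, so the local fraction is t = (84 − 67)/(100 − 67) = 17/33 ≈ 0.5152.
#17c9a6 → (23, 201, 166); #daf13e → (218, 241, 62).
R = 23 + 0.5152 × (218 − 23) = 123.464 → 123
G = 201 + 0.5152 × (241 − 201) = 221.608 → 222
B = 166 + 0.5152 × (62 − 166) = 112.419 → 112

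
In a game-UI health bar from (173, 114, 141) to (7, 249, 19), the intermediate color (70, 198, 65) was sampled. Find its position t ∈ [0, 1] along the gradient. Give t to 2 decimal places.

0.62

Invert the lerp on the R channel (largest span, 166): t = (70 − 173) / (7 − 173) = -103/-166 = 0.62048.
Check on G: (198 − 114)/(249 − 114) = 0.6222 ✓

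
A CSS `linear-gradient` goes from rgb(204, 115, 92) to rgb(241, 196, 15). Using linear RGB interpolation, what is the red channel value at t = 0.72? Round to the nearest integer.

231

R = 204 + 0.72 × (241 − 204) = 230.64 → 231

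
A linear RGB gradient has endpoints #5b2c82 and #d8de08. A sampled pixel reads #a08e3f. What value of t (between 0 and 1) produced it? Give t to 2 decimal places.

0.55

Invert the lerp on the G channel (largest span, 178): t = (142 − 44) / (222 − 44) = 98/178 = 0.55056.
Check on R: (160 − 91)/(216 − 91) = 0.552 ✓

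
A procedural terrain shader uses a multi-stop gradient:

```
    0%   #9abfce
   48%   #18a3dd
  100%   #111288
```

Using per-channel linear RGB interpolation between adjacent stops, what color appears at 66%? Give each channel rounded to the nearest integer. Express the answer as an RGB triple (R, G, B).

66% lies between the 48% and 100% stops, so the local fraction is t = (66 − 48)/(100 − 48) = 18/52 ≈ 0.3462.
#18a3dd → (24, 163, 221); #111288 → (17, 18, 136).
R = 24 + 0.3462 × (17 − 24) = 21.577 → 22
G = 163 + 0.3462 × (18 − 163) = 112.801 → 113
B = 221 + 0.3462 × (136 − 221) = 191.573 → 192

(22, 113, 192)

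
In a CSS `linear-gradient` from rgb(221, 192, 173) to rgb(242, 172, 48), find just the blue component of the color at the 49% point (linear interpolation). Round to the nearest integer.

112

B = 173 + 0.49 × (48 − 173) = 111.75 → 112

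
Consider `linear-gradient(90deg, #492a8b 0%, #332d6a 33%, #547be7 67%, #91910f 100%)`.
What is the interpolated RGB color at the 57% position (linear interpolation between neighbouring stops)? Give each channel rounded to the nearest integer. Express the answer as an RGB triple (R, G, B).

57% lies between the 33% and 67% stops, so the local fraction is t = (57 − 33)/(67 − 33) = 24/34 ≈ 0.7059.
#332d6a → (51, 45, 106); #547be7 → (84, 123, 231).
R = 51 + 0.7059 × (84 − 51) = 74.295 → 74
G = 45 + 0.7059 × (123 − 45) = 100.06 → 100
B = 106 + 0.7059 × (231 − 106) = 194.238 → 194

(74, 100, 194)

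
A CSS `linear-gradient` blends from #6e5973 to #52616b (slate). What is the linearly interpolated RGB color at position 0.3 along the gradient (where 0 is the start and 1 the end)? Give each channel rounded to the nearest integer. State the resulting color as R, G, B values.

(102, 91, 113)

#6e5973 → (110, 89, 115); #52616b → (82, 97, 107).
R = 110 + 0.3 × (82 − 110) = 110 + 0.3 × -28 = 101.6 → 102
G = 89 + 0.3 × (97 − 89) = 89 + 0.3 × 8 = 91.4 → 91
B = 115 + 0.3 × (107 − 115) = 115 + 0.3 × -8 = 112.6 → 113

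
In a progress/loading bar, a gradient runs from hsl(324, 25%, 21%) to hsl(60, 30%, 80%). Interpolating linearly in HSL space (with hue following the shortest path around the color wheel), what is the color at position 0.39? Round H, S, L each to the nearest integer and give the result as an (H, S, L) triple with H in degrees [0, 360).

Hue: 60 − 324 = -264°, but |-264| > 180 so the shorter arc goes the other way: Δh = -264 + 360 = 96°.
H = 324 + 0.39 × (96) = 361.44 → 361 → 361 mod 360 = 1°
S = 25 + 0.39 × (30 − 25) = 26.95 → 27%
L = 21 + 0.39 × (80 − 21) = 44.01 → 44%

(1, 27, 44)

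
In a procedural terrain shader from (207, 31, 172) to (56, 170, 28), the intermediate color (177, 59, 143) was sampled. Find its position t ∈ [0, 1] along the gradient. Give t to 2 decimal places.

0.20

Invert the lerp on the R channel (largest span, 151): t = (177 − 207) / (56 − 207) = -30/-151 = 0.19868.
Check on G: (59 − 31)/(170 − 31) = 0.2014 ✓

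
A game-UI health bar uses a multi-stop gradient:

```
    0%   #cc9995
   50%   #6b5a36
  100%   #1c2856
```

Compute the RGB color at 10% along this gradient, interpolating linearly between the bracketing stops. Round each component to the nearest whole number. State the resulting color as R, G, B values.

10% lies between the 0% and 50% stops, so the local fraction is t = (10 − 0)/(50 − 0) = 10/50 ≈ 0.2.
#cc9995 → (204, 153, 149); #6b5a36 → (107, 90, 54).
R = 204 + 0.2 × (107 − 204) = 184.6 → 185
G = 153 + 0.2 × (90 − 153) = 140.4 → 140
B = 149 + 0.2 × (54 − 149) = 130 → 130

(185, 140, 130)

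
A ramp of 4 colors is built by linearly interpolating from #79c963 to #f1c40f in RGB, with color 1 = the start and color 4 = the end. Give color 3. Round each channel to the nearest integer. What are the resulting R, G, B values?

With 4 swatches and endpoints inclusive, swatch 3 sits at t = (3 − 1)/(4 − 1) = 2/3 ≈ 0.6667.
#79c963 → (121, 201, 99); #f1c40f → (241, 196, 15).
R = 121 + 0.6667 × (241 − 121) = 201.004 → 201
G = 201 + 0.6667 × (196 − 201) = 197.667 → 198
B = 99 + 0.6667 × (15 − 99) = 42.997 → 43

(201, 198, 43)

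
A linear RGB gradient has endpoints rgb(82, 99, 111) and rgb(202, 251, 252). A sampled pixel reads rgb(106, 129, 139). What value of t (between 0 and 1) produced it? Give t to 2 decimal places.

Invert the lerp on the G channel (largest span, 152): t = (129 − 99) / (251 − 99) = 30/152 = 0.19737.
Check on R: (106 − 82)/(202 − 82) = 0.2 ✓

0.20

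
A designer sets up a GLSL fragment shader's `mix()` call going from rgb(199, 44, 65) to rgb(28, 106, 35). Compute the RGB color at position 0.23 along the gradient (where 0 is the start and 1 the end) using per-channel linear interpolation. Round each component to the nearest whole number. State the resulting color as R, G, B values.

R = 199 + 0.23 × (28 − 199) = 199 + 0.23 × -171 = 159.67 → 160
G = 44 + 0.23 × (106 − 44) = 44 + 0.23 × 62 = 58.26 → 58
B = 65 + 0.23 × (35 − 65) = 65 + 0.23 × -30 = 58.1 → 58
So the blended color is (160, 58, 58), about #a03a3a.

(160, 58, 58)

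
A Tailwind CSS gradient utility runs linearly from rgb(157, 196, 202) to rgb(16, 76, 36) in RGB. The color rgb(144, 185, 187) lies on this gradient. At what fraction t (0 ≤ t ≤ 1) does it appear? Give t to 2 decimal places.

Invert the lerp on the B channel (largest span, 166): t = (187 − 202) / (36 − 202) = -15/-166 = 0.090361.
Check on R: (144 − 157)/(16 − 157) = 0.0922 ✓

0.09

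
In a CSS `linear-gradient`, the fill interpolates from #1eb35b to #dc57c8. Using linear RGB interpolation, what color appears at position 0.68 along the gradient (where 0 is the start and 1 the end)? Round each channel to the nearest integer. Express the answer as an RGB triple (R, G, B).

#1eb35b → (30, 179, 91); #dc57c8 → (220, 87, 200).
R = 30 + 0.68 × (220 − 30) = 30 + 0.68 × 190 = 159.2 → 159
G = 179 + 0.68 × (87 − 179) = 179 + 0.68 × -92 = 116.44 → 116
B = 91 + 0.68 × (200 − 91) = 91 + 0.68 × 109 = 165.12 → 165

(159, 116, 165)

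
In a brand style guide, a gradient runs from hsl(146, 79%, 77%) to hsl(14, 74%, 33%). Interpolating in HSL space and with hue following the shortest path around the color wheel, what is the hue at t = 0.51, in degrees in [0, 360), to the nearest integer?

Hue arc: Δh = 14 − 146 = -132° (|Δh| ≤ 180, already the shorter path).
H = 146 + 0.51 × (-132) = 78.68 → 79°

79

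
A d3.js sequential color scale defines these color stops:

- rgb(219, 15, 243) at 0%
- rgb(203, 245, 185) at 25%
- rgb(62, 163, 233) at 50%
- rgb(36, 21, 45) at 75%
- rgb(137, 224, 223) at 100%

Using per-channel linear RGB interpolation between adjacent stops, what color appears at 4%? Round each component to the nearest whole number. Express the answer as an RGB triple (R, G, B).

4% lies between the 0% and 25% stops, so the local fraction is t = (4 − 0)/(25 − 0) = 4/25 ≈ 0.16.
R = 219 + 0.16 × (203 − 219) = 216.44 → 216
G = 15 + 0.16 × (245 − 15) = 51.8 → 52
B = 243 + 0.16 × (185 − 243) = 233.72 → 234

(216, 52, 234)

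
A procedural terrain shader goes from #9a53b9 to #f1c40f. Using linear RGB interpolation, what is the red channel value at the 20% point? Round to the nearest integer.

171

R₁ = 154 (from #9a53b9), R₂ = 241 (from #f1c40f).
R = 154 + 0.2 × (241 − 154) = 171.4 → 171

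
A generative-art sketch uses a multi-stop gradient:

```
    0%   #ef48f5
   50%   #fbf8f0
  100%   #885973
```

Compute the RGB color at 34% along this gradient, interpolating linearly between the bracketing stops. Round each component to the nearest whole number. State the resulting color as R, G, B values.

(247, 192, 242)

34% lies between the 0% and 50% stops, so the local fraction is t = (34 − 0)/(50 − 0) = 34/50 ≈ 0.68.
#ef48f5 → (239, 72, 245); #fbf8f0 → (251, 248, 240).
R = 239 + 0.68 × (251 − 239) = 247.16 → 247
G = 72 + 0.68 × (248 − 72) = 191.68 → 192
B = 245 + 0.68 × (240 − 245) = 241.6 → 242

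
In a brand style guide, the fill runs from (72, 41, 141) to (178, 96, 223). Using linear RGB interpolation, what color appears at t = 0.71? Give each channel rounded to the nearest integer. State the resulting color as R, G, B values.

R = 72 + 0.71 × (178 − 72) = 72 + 0.71 × 106 = 147.26 → 147
G = 41 + 0.71 × (96 − 41) = 41 + 0.71 × 55 = 80.05 → 80
B = 141 + 0.71 × (223 − 141) = 141 + 0.71 × 82 = 199.22 → 199

(147, 80, 199)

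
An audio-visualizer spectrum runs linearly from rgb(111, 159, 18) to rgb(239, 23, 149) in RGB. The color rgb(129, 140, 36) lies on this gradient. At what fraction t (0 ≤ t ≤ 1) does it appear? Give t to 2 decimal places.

0.14

Invert the lerp on the G channel (largest span, 136): t = (140 − 159) / (23 − 159) = -19/-136 = 0.13971.
Check on R: (129 − 111)/(239 − 111) = 0.1406 ✓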